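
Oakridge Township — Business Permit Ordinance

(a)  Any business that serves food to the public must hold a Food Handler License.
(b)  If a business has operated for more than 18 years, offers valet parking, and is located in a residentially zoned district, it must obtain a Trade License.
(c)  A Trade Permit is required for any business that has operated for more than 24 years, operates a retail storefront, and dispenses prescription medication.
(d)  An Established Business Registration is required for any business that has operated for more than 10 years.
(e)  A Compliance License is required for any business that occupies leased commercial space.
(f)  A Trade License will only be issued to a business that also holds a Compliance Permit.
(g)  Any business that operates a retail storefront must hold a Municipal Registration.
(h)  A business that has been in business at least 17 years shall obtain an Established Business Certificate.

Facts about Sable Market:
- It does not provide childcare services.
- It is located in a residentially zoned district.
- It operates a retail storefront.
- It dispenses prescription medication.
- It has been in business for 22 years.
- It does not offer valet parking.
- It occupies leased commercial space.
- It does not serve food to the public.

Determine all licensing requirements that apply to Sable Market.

(a) does not serve food to the public → Food Handler License not required.
(b) years in business 22 > 18; does not offer valet parking; is located in a residentially zoned district → Trade License not required.
(c) years in business 22 ≤ 24; operates a retail storefront; dispenses prescription medication → Trade Permit not required.
(d) years in business 22 > 10 → Established Business Registration required.
(e) occupies leased commercial space → Compliance License required.
(f) Trade License is not required → no effect.
(g) operates a retail storefront → Municipal Registration required.
(h) years in business 22 ≥ 17 → Established Business Certificate required.

Compliance License, Established Business Certificate, Established Business Registration, Municipal Registration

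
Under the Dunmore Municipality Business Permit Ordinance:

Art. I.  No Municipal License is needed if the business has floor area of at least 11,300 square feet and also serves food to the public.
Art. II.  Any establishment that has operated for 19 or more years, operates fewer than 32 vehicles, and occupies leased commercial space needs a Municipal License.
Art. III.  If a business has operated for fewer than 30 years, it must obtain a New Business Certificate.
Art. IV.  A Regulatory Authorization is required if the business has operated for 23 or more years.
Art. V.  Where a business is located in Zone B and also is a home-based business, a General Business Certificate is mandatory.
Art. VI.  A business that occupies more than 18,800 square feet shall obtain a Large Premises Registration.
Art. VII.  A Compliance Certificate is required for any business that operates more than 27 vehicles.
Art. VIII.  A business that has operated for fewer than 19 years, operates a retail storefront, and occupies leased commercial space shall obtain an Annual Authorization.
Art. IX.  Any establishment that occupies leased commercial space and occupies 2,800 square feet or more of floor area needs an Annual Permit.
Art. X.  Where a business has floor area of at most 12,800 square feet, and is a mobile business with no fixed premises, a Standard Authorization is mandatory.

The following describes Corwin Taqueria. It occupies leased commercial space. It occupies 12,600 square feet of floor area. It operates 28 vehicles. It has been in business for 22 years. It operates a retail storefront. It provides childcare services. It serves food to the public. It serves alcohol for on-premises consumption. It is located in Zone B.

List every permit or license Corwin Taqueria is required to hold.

Art. I. floor area 12,600 square feet ≥ 11,300 square feet; serves food to the public → exempt from Municipal License.
Art. II. years in business 22 ≥ 19; vehicles 28 < 32; occupies leased commercial space → Municipal License required.
Art. III. years in business 22 < 30 → New Business Certificate required.
Art. IV. years in business 22 < 23 → Regulatory Authorization not required.
Art. V. is located in Zone B; occupies leased commercial space (not: is a home-based business) → General Business Certificate not required.
Art. VI. floor area 12,600 square feet ≤ 18,800 square feet → Large Premises Registration not required.
Art. VII. vehicles 28 > 27 → Compliance Certificate required.
Art. VIII. years in business 22 ≥ 19; operates a retail storefront; occupies leased commercial space → Annual Authorization not required.
Art. IX. occupies leased commercial space; floor area 12,600 square feet ≥ 2,800 square feet → Annual Permit required.
Art. X. floor area 12,600 square feet ≤ 12,800 square feet; occupies leased commercial space (not: is a mobile business with no fixed premises) → Standard Authorization not required.

Annual Permit, Compliance Certificate, New Business Certificate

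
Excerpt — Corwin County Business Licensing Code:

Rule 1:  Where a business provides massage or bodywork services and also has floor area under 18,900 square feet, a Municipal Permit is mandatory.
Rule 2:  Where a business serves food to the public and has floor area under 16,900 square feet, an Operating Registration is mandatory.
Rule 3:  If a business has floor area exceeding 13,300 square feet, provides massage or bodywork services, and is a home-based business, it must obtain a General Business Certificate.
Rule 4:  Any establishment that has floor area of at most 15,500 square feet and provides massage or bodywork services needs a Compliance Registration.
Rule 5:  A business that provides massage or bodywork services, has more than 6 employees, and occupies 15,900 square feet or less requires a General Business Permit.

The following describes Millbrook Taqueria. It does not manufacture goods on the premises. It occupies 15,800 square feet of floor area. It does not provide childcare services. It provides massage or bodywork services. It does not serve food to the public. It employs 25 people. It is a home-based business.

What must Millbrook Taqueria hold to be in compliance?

Rule 1: provides massage or bodywork services; floor area 15,800 square feet < 18,900 square feet → Municipal Permit required.
Rule 2: does not serve food to the public; floor area 15,800 square feet < 16,900 square feet → Operating Registration not required.
Rule 3: floor area 15,800 square feet > 13,300 square feet; provides massage or bodywork services; is a home-based business → General Business Certificate required.
Rule 4: floor area 15,800 square feet > 15,500 square feet; provides massage or bodywork services → Compliance Registration not required.
Rule 5: provides massage or bodywork services; employees 25 > 6; floor area 15,800 square feet ≤ 15,900 square feet → General Business Permit required.

General Business Certificate, General Business Permit, Municipal Permit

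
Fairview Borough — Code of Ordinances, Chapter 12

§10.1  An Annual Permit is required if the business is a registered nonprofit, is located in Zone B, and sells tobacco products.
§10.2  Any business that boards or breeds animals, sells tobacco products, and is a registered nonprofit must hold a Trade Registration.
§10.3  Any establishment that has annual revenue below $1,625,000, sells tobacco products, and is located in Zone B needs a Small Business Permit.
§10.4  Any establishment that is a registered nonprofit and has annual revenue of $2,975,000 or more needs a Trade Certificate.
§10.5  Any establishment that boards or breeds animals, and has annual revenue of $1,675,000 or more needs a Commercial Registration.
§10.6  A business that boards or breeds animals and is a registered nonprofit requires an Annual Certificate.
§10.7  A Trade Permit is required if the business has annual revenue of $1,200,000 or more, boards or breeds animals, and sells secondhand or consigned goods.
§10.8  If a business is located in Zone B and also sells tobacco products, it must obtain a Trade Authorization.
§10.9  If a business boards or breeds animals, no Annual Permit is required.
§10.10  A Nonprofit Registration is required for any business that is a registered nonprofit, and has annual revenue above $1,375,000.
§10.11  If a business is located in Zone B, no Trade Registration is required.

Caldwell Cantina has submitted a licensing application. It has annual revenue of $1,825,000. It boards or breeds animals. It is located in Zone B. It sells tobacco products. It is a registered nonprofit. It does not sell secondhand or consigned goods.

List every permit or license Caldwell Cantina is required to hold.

Annual Certificate, Commercial Registration, Nonprofit Registration, Trade Authorization

§10.1 is a registered nonprofit; is located in Zone B; sells tobacco products → Annual Permit required.
§10.2 boards or breeds animals; sells tobacco products; is a registered nonprofit → Trade Registration required.
§10.3 revenue $1,825,000 ≥ $1,625,000; sells tobacco products; is located in Zone B → Small Business Permit not required.
§10.4 is a registered nonprofit; revenue $1,825,000 < $2,975,000 → Trade Certificate not required.
§10.5 boards or breeds animals; revenue $1,825,000 ≥ $1,675,000 → Commercial Registration required.
§10.6 boards or breeds animals; is a registered nonprofit → Annual Certificate required.
§10.7 revenue $1,825,000 ≥ $1,200,000; boards or breeds animals; does not sell secondhand or consigned goods → Trade Permit not required.
§10.8 is located in Zone B; sells tobacco products → Trade Authorization required.
§10.9 boards or breeds animals → exempt from Annual Permit.
§10.10 is a registered nonprofit; revenue $1,825,000 > $1,375,000 → Nonprofit Registration required.
§10.11 is located in Zone B → exempt from Trade Registration.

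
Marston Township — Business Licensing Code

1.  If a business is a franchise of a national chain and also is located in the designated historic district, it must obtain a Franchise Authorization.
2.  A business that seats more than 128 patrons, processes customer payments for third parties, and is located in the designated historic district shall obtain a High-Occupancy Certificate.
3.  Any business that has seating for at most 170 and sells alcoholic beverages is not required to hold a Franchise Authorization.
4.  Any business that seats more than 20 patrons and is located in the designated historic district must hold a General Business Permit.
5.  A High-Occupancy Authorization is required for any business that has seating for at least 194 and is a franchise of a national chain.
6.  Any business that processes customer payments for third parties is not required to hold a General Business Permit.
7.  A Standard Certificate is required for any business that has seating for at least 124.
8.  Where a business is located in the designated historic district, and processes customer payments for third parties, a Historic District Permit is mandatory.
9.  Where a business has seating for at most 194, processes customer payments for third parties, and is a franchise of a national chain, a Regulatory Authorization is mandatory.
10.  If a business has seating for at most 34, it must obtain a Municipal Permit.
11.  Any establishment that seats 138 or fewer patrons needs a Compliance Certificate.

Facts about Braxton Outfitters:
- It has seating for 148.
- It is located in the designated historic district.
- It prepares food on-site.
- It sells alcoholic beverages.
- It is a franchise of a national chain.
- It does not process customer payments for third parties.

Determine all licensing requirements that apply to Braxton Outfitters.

General Business Permit, Standard Certificate

1. is a franchise of a national chain; is located in the designated historic district → Franchise Authorization required.
2. seating 148 > 128; does not process customer payments for third parties; is located in the designated historic district → High-Occupancy Certificate not required.
3. seating 148 ≤ 170; sells alcoholic beverages → exempt from Franchise Authorization.
4. seating 148 > 20; is located in the designated historic district → General Business Permit required.
5. seating 148 < 194; is a franchise of a national chain → High-Occupancy Authorization not required.
6. does not process customer payments for third parties → General Business Permit exemption does not apply.
7. seating 148 ≥ 124 → Standard Certificate required.
8. is located in the designated historic district; does not process customer payments for third parties → Historic District Permit not required.
9. seating 148 ≤ 194; does not process customer payments for third parties; is a franchise of a national chain → Regulatory Authorization not required.
10. seating 148 > 34 → Municipal Permit not required.
11. seating 148 > 138 → Compliance Certificate not required.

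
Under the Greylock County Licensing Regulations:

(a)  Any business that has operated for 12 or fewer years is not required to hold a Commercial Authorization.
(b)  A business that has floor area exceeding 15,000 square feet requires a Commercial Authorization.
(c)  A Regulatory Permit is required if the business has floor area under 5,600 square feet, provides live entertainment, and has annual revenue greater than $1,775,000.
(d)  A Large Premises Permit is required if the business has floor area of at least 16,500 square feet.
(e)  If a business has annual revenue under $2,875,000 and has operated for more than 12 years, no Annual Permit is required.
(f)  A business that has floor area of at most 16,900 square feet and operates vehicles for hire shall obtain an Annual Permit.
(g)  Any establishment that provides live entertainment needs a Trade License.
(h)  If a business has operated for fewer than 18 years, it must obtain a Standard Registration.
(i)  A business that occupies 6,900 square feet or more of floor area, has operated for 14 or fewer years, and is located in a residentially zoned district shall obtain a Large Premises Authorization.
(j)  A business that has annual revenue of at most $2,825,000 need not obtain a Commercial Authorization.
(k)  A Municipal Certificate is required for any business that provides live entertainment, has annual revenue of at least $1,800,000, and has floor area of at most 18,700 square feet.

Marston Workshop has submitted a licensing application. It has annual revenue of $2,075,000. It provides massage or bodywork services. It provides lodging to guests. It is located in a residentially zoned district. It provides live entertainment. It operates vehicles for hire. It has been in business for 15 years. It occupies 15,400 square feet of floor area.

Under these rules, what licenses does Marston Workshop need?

(a) years in business 15 > 12 → Commercial Authorization exemption does not apply.
(b) floor area 15,400 square feet > 15,000 square feet → Commercial Authorization required.
(c) floor area 15,400 square feet ≥ 5,600 square feet; provides live entertainment; revenue $2,075,000 > $1,775,000 → Regulatory Permit not required.
(d) floor area 15,400 square feet < 16,500 square feet → Large Premises Permit not required.
(e) revenue $2,075,000 < $2,875,000; years in business 15 > 12 → exempt from Annual Permit.
(f) floor area 15,400 square feet ≤ 16,900 square feet; operates vehicles for hire → Annual Permit required.
(g) provides live entertainment → Trade License required.
(h) years in business 15 < 18 → Standard Registration required.
(i) floor area 15,400 square feet ≥ 6,900 square feet; years in business 15 > 14; is located in a residentially zoned district → Large Premises Authorization not required.
(j) revenue $2,075,000 ≤ $2,825,000 → exempt from Commercial Authorization.
(k) provides live entertainment; revenue $2,075,000 ≥ $1,800,000; floor area 15,400 square feet ≤ 18,700 square feet → Municipal Certificate required.

Municipal Certificate, Standard Registration, Trade License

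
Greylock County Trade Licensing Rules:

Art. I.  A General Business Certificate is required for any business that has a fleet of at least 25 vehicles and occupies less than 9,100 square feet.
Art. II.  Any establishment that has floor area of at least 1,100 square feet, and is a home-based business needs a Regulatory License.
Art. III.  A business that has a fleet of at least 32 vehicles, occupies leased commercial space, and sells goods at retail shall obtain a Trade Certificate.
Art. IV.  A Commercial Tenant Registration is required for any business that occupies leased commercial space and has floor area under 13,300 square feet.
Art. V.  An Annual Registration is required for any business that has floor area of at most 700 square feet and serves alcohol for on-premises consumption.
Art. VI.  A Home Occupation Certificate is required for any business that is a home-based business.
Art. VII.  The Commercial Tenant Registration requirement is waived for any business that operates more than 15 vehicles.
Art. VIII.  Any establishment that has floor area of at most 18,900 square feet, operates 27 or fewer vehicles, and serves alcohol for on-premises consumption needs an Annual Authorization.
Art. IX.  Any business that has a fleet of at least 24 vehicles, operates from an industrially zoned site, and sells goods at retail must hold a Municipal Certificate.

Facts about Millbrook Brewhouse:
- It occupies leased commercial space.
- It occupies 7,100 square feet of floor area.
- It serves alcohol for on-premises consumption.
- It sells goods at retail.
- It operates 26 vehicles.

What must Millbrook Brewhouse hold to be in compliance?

Annual Authorization, General Business Certificate

Art. I. vehicles 26 ≥ 25; floor area 7,100 square feet < 9,100 square feet → General Business Certificate required.
Art. II. floor area 7,100 square feet ≥ 1,100 square feet; occupies leased commercial space (not: is a home-based business) → Regulatory License not required.
Art. III. vehicles 26 < 32; occupies leased commercial space; sells goods at retail → Trade Certificate not required.
Art. IV. occupies leased commercial space; floor area 7,100 square feet < 13,300 square feet → Commercial Tenant Registration required.
Art. V. floor area 7,100 square feet > 700 square feet; serves alcohol for on-premises consumption → Annual Registration not required.
Art. VI. occupies leased commercial space (not: is a home-based business) → Home Occupation Certificate not required.
Art. VII. vehicles 26 > 15 → exempt from Commercial Tenant Registration.
Art. VIII. floor area 7,100 square feet ≤ 18,900 square feet; vehicles 26 ≤ 27; serves alcohol for on-premises consumption → Annual Authorization required.
Art. IX. vehicles 26 ≥ 24; occupies leased commercial space (not: operates from an industrially zoned site); sells goods at retail → Municipal Certificate not required.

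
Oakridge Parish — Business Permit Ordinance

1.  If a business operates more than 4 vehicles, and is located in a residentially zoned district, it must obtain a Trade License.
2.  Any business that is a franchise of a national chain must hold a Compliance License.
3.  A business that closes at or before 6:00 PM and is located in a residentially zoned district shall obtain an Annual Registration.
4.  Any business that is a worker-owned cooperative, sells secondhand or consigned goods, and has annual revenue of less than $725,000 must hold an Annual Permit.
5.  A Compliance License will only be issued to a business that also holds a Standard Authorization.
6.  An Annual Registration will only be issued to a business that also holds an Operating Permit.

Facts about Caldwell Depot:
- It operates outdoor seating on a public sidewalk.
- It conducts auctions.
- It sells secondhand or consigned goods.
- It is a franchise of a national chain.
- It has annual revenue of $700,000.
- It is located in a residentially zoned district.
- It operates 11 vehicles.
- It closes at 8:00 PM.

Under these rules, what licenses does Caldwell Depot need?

Compliance License, Standard Authorization, Trade License

1. vehicles 11 > 4; is located in a residentially zoned district → Trade License required.
2. is a franchise of a national chain → Compliance License required.
3. closes 8:00 PM, after 6:00 PM; is located in a residentially zoned district → Annual Registration not required.
4. is a franchise of a national chain (not: is a worker-owned cooperative); sells secondhand or consigned goods; revenue $700,000 < $725,000 → Annual Permit not required.
5. Compliance License is required → Standard Authorization also required.
6. Annual Registration is not required → no effect.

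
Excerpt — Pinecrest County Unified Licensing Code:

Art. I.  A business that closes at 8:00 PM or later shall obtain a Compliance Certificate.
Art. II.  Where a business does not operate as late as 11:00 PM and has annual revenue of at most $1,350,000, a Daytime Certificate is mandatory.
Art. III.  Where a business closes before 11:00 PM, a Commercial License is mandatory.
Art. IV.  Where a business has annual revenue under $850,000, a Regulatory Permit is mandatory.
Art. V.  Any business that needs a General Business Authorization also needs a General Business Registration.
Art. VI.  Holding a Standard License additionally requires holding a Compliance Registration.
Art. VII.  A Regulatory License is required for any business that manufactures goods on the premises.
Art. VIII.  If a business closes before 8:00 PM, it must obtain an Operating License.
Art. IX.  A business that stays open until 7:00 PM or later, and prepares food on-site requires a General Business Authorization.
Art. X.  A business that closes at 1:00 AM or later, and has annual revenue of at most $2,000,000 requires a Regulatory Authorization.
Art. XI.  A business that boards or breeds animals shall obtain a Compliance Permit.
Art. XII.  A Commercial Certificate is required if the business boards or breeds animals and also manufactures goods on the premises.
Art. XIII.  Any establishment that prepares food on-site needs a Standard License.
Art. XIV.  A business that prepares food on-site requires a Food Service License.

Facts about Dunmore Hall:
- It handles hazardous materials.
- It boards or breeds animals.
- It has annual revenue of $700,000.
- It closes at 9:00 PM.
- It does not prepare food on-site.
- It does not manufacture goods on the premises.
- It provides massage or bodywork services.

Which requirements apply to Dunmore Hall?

Art. I. closes 9:00 PM, after 8:00 PM → Compliance Certificate required.
Art. II. closes 9:00 PM, at/before 11:00 PM; revenue $700,000 ≤ $1,350,000 → Daytime Certificate required.
Art. III. closes 9:00 PM, at/before 11:00 PM → Commercial License required.
Art. IV. revenue $700,000 < $850,000 → Regulatory Permit required.
Art. V. General Business Authorization is not required → no effect.
Art. VI. Standard License is not required → no effect.
Art. VII. does not manufacture goods on the premises → Regulatory License not required.
Art. VIII. closes 9:00 PM, after 8:00 PM → Operating License not required.
Art. IX. closes 9:00 PM, after 7:00 PM; does not prepare food on-site → General Business Authorization not required.
Art. X. closes 9:00 PM, at/before 1:00 AM; revenue $700,000 ≤ $2,000,000 → Regulatory Authorization not required.
Art. XI. boards or breeds animals → Compliance Permit required.
Art. XII. boards or breeds animals; does not manufacture goods on the premises → Commercial Certificate not required.
Art. XIII. does not prepare food on-site → Standard License not required.
Art. XIV. does not prepare food on-site → Food Service License not required.

Commercial License, Compliance Certificate, Compliance Permit, Daytime Certificate, Regulatory Permit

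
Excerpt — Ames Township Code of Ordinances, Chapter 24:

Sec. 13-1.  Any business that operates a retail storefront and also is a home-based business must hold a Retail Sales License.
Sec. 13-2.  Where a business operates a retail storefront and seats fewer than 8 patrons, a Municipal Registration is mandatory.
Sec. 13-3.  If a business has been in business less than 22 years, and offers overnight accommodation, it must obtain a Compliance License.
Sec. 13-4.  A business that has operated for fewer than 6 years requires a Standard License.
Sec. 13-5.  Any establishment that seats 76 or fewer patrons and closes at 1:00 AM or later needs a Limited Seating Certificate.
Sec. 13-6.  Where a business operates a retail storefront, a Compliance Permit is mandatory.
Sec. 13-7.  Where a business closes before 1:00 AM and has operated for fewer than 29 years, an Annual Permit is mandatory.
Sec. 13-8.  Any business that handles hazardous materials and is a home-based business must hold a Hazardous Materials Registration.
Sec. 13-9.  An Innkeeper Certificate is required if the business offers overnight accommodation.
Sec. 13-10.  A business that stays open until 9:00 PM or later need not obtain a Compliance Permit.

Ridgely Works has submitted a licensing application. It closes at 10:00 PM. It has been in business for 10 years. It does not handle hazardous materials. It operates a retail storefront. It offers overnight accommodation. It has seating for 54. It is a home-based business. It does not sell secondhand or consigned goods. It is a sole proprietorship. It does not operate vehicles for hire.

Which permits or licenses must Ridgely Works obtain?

Annual Permit, Compliance License, Innkeeper Certificate, Retail Sales License

Sec. 13-1. operates a retail storefront; is a home-based business → Retail Sales License required.
Sec. 13-2. operates a retail storefront; seating 54 ≥ 8 → Municipal Registration not required.
Sec. 13-3. years in business 10 < 22; offers overnight accommodation → Compliance License required.
Sec. 13-4. years in business 10 ≥ 6 → Standard License not required.
Sec. 13-5. seating 54 ≤ 76; closes 10:00 PM, at/before 1:00 AM → Limited Seating Certificate not required.
Sec. 13-6. operates a retail storefront → Compliance Permit required.
Sec. 13-7. closes 10:00 PM, at/before 1:00 AM; years in business 10 < 29 → Annual Permit required.
Sec. 13-8. does not handle hazardous materials; is a home-based business → Hazardous Materials Registration not required.
Sec. 13-9. offers overnight accommodation → Innkeeper Certificate required.
Sec. 13-10. closes 10:00 PM, after 9:00 PM → exempt from Compliance Permit.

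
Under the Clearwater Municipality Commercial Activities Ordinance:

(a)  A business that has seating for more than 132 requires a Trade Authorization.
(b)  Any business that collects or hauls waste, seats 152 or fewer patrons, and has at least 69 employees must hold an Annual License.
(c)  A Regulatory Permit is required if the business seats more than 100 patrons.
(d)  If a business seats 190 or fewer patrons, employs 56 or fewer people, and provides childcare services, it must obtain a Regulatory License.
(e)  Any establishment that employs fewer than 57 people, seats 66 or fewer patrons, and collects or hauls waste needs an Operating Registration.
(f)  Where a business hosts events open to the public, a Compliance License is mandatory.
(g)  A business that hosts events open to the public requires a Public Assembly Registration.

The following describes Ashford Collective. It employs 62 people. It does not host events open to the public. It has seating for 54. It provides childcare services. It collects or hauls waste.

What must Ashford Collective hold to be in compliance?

(a) seating 54 ≤ 132 → Trade Authorization not required.
(b) collects or hauls waste; seating 54 ≤ 152; employees 62 < 69 → Annual License not required.
(c) seating 54 ≤ 100 → Regulatory Permit not required.
(d) seating 54 ≤ 190; employees 62 > 56; provides childcare services → Regulatory License not required.
(e) employees 62 ≥ 57; seating 54 ≤ 66; collects or hauls waste → Operating Registration not required.
(f) does not host events open to the public → Compliance License not required.
(g) does not host events open to the public → Public Assembly Registration not required.

None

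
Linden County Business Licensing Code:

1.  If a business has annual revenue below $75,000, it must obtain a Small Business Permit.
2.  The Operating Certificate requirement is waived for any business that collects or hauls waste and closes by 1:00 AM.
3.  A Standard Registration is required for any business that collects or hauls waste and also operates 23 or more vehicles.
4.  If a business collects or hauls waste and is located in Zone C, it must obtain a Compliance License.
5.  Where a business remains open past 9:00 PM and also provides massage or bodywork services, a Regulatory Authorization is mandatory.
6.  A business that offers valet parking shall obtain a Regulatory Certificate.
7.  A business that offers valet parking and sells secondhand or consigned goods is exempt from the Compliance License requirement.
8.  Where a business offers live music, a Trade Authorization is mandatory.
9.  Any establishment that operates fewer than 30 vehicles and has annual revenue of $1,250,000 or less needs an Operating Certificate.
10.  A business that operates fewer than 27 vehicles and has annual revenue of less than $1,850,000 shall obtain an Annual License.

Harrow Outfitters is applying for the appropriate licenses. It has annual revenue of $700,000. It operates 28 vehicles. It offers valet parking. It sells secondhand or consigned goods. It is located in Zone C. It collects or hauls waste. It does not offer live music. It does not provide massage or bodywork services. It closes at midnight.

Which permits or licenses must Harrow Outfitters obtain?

Regulatory Certificate, Standard Registration

1. revenue $700,000 ≥ $75,000 → Small Business Permit not required.
2. collects or hauls waste; closes midnight, at/before 1:00 AM → exempt from Operating Certificate.
3. collects or hauls waste; vehicles 28 ≥ 23 → Standard Registration required.
4. collects or hauls waste; is located in Zone C → Compliance License required.
5. closes midnight, after 9:00 PM; does not provide massage or bodywork services → Regulatory Authorization not required.
6. offers valet parking → Regulatory Certificate required.
7. offers valet parking; sells secondhand or consigned goods → exempt from Compliance License.
8. does not offer live music → Trade Authorization not required.
9. vehicles 28 < 30; revenue $700,000 ≤ $1,250,000 → Operating Certificate required.
10. vehicles 28 ≥ 27; revenue $700,000 < $1,850,000 → Annual License not required.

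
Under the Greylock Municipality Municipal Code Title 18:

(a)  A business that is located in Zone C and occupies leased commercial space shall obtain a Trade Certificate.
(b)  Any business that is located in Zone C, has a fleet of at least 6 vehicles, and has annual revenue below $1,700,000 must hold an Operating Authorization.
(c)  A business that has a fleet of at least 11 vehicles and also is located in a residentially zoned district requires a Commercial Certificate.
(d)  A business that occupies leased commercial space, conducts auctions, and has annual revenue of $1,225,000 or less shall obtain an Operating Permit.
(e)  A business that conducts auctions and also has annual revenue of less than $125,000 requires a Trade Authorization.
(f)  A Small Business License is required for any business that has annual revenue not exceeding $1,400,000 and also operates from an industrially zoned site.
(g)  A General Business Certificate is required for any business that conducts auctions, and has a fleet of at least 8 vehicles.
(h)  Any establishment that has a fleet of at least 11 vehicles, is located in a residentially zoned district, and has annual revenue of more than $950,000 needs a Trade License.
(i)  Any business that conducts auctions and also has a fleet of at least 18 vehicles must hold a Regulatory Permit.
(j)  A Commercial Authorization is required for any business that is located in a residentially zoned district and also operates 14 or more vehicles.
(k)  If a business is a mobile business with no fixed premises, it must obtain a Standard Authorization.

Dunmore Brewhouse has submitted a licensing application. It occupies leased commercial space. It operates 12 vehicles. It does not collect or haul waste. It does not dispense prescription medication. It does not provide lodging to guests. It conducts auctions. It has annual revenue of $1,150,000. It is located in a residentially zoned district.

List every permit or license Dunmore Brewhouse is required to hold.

(a) is located in a residentially zoned district (not: is located in Zone C); occupies leased commercial space → Trade Certificate not required.
(b) is located in a residentially zoned district (not: is located in Zone C); vehicles 12 ≥ 6; revenue $1,150,000 < $1,700,000 → Operating Authorization not required.
(c) vehicles 12 ≥ 11; is located in a residentially zoned district → Commercial Certificate required.
(d) occupies leased commercial space; conducts auctions; revenue $1,150,000 ≤ $1,225,000 → Operating Permit required.
(e) conducts auctions; revenue $1,150,000 ≥ $125,000 → Trade Authorization not required.
(f) revenue $1,150,000 ≤ $1,400,000; occupies leased commercial space (not: operates from an industrially zoned site) → Small Business License not required.
(g) conducts auctions; vehicles 12 ≥ 8 → General Business Certificate required.
(h) vehicles 12 ≥ 11; is located in a residentially zoned district; revenue $1,150,000 > $950,000 → Trade License required.
(i) conducts auctions; vehicles 12 < 18 → Regulatory Permit not required.
(j) is located in a residentially zoned district; vehicles 12 < 14 → Commercial Authorization not required.
(k) occupies leased commercial space (not: is a mobile business with no fixed premises) → Standard Authorization not required.

Commercial Certificate, General Business Certificate, Operating Permit, Trade License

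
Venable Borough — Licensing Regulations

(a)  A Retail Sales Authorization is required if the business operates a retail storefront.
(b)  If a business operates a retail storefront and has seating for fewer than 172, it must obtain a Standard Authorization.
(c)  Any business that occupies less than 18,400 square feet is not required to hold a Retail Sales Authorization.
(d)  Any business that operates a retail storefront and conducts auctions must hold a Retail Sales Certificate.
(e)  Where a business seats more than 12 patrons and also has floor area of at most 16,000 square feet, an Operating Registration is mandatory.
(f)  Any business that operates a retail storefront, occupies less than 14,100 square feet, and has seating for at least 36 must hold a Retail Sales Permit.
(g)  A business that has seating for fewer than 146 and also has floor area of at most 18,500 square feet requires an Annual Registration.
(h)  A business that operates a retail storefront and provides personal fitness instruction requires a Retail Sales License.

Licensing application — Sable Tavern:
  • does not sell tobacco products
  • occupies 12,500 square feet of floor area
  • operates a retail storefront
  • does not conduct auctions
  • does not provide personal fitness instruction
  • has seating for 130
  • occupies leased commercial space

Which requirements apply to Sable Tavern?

(a) operates a retail storefront → Retail Sales Authorization required.
(b) operates a retail storefront; seating 130 < 172 → Standard Authorization required.
(c) floor area 12,500 square feet < 18,400 square feet → exempt from Retail Sales Authorization.
(d) operates a retail storefront; does not conduct auctions → Retail Sales Certificate not required.
(e) seating 130 > 12; floor area 12,500 square feet ≤ 16,000 square feet → Operating Registration required.
(f) operates a retail storefront; floor area 12,500 square feet < 14,100 square feet; seating 130 ≥ 36 → Retail Sales Permit required.
(g) seating 130 < 146; floor area 12,500 square feet ≤ 18,500 square feet → Annual Registration required.
(h) operates a retail storefront; does not provide personal fitness instruction → Retail Sales License not required.

Annual Registration, Operating Registration, Retail Sales Permit, Standard Authorization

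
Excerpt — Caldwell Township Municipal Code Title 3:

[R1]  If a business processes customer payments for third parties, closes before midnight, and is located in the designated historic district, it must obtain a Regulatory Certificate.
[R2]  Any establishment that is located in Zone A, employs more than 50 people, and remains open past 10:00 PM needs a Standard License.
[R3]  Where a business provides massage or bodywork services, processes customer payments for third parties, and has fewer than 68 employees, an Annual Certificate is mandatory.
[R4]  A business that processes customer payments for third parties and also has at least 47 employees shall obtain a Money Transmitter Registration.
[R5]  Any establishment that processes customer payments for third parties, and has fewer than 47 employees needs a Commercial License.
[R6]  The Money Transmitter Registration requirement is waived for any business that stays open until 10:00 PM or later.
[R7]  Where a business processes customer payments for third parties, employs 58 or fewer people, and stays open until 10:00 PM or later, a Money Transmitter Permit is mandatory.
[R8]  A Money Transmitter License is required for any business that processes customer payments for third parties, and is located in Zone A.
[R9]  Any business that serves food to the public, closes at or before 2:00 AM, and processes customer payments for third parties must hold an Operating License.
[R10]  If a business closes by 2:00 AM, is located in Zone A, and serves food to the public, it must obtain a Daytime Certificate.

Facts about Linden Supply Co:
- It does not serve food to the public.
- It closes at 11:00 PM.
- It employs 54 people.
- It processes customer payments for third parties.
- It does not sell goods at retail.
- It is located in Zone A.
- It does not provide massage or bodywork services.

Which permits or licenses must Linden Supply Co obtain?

Money Transmitter License, Money Transmitter Permit, Standard License

[R1] processes customer payments for third parties; closes 11:00 PM, at/before midnight; is located in Zone A (not: is located in the designated historic district) → Regulatory Certificate not required.
[R2] is located in Zone A; employees 54 > 50; closes 11:00 PM, after 10:00 PM → Standard License required.
[R3] does not provide massage or bodywork services; processes customer payments for third parties; employees 54 < 68 → Annual Certificate not required.
[R4] processes customer payments for third parties; employees 54 ≥ 47 → Money Transmitter Registration required.
[R5] processes customer payments for third parties; employees 54 ≥ 47 → Commercial License not required.
[R6] closes 11:00 PM, after 10:00 PM → exempt from Money Transmitter Registration.
[R7] processes customer payments for third parties; employees 54 ≤ 58; closes 11:00 PM, after 10:00 PM → Money Transmitter Permit required.
[R8] processes customer payments for third parties; is located in Zone A → Money Transmitter License required.
[R9] does not serve food to the public; closes 11:00 PM, at/before 2:00 AM; processes customer payments for third parties → Operating License not required.
[R10] closes 11:00 PM, at/before 2:00 AM; is located in Zone A; does not serve food to the public → Daytime Certificate not required.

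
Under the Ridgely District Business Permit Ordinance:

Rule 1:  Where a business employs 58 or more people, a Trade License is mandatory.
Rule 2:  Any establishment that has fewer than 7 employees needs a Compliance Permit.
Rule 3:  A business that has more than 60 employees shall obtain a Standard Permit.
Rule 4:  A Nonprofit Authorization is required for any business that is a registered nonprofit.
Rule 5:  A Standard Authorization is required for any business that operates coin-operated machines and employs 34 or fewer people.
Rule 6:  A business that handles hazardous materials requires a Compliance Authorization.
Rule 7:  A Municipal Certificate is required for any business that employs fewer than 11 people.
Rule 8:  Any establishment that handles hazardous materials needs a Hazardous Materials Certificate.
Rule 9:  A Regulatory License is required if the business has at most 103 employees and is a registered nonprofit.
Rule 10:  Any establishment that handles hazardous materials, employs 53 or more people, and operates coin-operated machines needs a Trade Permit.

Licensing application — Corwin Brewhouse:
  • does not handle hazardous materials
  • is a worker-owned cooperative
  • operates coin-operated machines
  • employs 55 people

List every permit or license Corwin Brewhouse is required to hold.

None

Rule 1: employees 55 < 58 → Trade License not required.
Rule 2: employees 55 ≥ 7 → Compliance Permit not required.
Rule 3: employees 55 ≤ 60 → Standard Permit not required.
Rule 4: is a worker-owned cooperative (not: is a registered nonprofit) → Nonprofit Authorization not required.
Rule 5: operates coin-operated machines; employees 55 > 34 → Standard Authorization not required.
Rule 6: does not handle hazardous materials → Compliance Authorization not required.
Rule 7: employees 55 ≥ 11 → Municipal Certificate not required.
Rule 8: does not handle hazardous materials → Hazardous Materials Certificate not required.
Rule 9: employees 55 ≤ 103; is a worker-owned cooperative (not: is a registered nonprofit) → Regulatory License not required.
Rule 10: does not handle hazardous materials; employees 55 ≥ 53; operates coin-operated machines → Trade Permit not required.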